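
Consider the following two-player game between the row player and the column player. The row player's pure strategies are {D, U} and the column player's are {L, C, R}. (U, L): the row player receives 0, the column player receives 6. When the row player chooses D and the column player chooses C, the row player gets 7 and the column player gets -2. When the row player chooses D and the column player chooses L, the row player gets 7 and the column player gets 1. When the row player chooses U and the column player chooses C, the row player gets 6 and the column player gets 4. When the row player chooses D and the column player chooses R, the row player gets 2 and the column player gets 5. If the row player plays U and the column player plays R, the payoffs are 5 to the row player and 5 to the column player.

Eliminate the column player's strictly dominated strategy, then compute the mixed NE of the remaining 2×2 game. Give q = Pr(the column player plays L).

The column player's strategy C is strictly dominated by L: 1 > -2 and 6 > 4. Eliminate C.
The row player's indifference between D and U determines the column player's mixing probability q:
  the row player's payoff to D: q·7 + (1−q)·2 = 5q + 2
  the row player's payoff to U: q·0 + (1−q)·5 = -5q + 5
  5q + 2 = -5q + 5  ⇒  10q = 3  ⇒  q = 3/10.

q = 3/10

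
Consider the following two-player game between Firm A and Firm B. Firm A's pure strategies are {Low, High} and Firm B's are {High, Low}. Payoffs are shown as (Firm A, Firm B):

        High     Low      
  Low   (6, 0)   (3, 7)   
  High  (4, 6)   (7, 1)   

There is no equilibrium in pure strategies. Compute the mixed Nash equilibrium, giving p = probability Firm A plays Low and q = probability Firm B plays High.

p = 5/12, q = 2/3

Firm A's mix must leave Firm B indifferent between High and Low.
  Firm B's payoff from High: p·0 + (1−p)·6 = -6p + 6
  Firm B's payoff from Low: p·7 + (1−p)·1 = 6p + 1
  -6p + 6 = 6p + 1  ⇒  -12p = -5  ⇒  p = 5/12.
For Firm A to be willing to mix, Firm A must be indifferent between Low and High, which pins down Firm B's mix.
  Firm A's payoff from Low: q·6 + (1−q)·3 = 3q + 3
  Firm A's payoff from High: q·4 + (1−q)·7 = -3q + 7
  3q + 3 = -3q + 7  ⇒  6q = 4  ⇒  q = 2/3.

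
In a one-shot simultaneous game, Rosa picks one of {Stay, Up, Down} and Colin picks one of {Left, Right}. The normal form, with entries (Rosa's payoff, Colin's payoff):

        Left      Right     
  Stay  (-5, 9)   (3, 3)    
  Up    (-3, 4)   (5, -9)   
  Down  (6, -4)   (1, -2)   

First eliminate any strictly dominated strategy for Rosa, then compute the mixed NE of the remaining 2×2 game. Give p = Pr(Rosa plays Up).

Rosa's strategy Stay is strictly dominated by Up: -3 > -5 and 5 > 3. Eliminate Stay.
Colin's indifference between Left and Right determines Rosa's mixing probability p:
  Colin's payoff from Left: p·4 + (1−p)·(-4) = 8p - 4
  Colin's payoff from Right: p·(-9) + (1−p)·(-2) = -7p - 2
  8p - 4 = -7p - 2  ⇒  15p = 2  ⇒  p = 2/15.

p = 2/15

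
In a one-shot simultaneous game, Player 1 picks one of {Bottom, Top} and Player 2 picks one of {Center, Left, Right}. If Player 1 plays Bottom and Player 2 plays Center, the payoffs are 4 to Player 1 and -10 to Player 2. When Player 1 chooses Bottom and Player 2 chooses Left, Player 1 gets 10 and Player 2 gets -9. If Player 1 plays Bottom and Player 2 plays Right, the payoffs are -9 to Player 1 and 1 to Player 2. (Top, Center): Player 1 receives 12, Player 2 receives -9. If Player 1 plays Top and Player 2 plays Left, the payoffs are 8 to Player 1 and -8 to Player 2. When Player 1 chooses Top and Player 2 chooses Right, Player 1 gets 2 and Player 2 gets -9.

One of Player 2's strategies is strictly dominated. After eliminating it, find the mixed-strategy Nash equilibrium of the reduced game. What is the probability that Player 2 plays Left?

Player 2's strategy Center is strictly dominated by Left: -9 > -10 and -8 > -9. Eliminate Center.
Set Player 1's expected payoff from Bottom equal to that from Top:
  Player 1's payoff from Bottom: q·10 + (1−q)·(-9) = 19q - 9
  Player 1's payoff from Top: q·8 + (1−q)·2 = 6q + 2
  19q - 9 = 6q + 2  ⇒  13q = 11  ⇒  q = 11/13.

q = 11/13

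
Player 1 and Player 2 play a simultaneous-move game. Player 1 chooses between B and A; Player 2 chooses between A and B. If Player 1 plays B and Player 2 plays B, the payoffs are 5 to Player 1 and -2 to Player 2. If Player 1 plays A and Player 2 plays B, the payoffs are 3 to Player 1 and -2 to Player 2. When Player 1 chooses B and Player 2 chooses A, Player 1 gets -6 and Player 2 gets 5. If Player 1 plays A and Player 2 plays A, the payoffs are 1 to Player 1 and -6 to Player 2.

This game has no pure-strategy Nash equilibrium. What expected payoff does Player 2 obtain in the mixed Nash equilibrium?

-2

Set Player 2's expected payoff from A equal to that from B:
  Player 2's expected payoff from A: p·5 + (1−p)·(-6) = 11p - 6
  Player 2's expected payoff from B: p·(-2) + (1−p)·(-2) = -2
  11p - 6 = -2  ⇒  11p = 4  ⇒  p = 4/11.
At equilibrium Player 2 is indifferent across columns, so Player 2's payoff equals the payoff from A: (4/11)·5 + (7/11)·(-6) = -2.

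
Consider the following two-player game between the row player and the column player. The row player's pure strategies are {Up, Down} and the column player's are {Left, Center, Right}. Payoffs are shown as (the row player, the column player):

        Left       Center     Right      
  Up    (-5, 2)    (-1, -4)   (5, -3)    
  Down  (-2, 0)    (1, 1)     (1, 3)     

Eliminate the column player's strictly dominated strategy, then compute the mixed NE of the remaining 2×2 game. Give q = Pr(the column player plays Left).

The column player's strategy Center is strictly dominated by Right: -3 > -4 and 3 > 1. Eliminate Center.
The row player's indifference between Up and Down determines the column player's mixing probability q:
  the row player's payoff to Up: q·(-5) + (1−q)·5 = -10q + 5
  the row player's payoff to Down: q·(-2) + (1−q)·1 = -3q + 1
  -10q + 5 = -3q + 1  ⇒  -7q = -4  ⇒  q = 4/7.

q = 4/7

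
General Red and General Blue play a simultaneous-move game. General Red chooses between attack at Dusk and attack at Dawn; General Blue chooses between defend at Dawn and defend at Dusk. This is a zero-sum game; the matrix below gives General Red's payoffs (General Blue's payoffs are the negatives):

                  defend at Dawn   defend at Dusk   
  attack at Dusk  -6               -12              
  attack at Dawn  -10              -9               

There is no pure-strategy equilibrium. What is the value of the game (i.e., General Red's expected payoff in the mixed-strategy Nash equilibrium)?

v = -66/7

Set General Red's expected payoff from attack at Dusk equal to that from attack at Dawn:
  General Red's payoff from attack at Dusk: q·(-6) + (1−q)·(-12) = 6q - 12
  General Red's payoff from attack at Dawn: q·(-10) + (1−q)·(-9) = -q - 9
  6q - 12 = -q - 9  ⇒  7q = 3  ⇒  q = 3/7.
The value is General Red's expected payoff against this mix (using attack at Dusk): (3/7)·(-6) + (4/7)·(-12) = -66/7.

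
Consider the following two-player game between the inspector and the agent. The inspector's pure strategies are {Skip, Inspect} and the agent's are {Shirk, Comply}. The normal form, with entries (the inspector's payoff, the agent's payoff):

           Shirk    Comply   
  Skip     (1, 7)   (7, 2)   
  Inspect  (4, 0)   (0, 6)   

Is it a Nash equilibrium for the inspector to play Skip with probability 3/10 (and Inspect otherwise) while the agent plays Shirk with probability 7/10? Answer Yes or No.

No

Given the inspector's mix p = 3/10, the agent's payoff from Shirk is 21/10 but from Comply is 24/5. The agent strictly prefers Comply, so the agent would not mix.
So the proposed profile is not a Nash equilibrium.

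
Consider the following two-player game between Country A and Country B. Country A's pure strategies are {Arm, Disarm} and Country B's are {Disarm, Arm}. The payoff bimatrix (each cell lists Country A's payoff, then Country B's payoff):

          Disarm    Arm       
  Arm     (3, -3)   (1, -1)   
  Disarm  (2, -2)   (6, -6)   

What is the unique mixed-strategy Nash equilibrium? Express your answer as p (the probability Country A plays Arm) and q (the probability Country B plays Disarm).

p = 2/3, q = 5/6

Set Country B's expected payoff from Disarm equal to that from Arm:
  Country B's payoff to Disarm: p·(-3) + (1−p)·(-2) = -p - 2
  Country B's payoff to Arm: p·(-1) + (1−p)·(-6) = 5p - 6
  -p - 2 = 5p - 6  ⇒  -6p = -4  ⇒  p = 2/3.
Set Country A's expected payoff from Arm equal to that from Disarm:
  Country A's expected payoff from Arm: q·3 + (1−q)·1 = 2q + 1
  Country A's expected payoff from Disarm: q·2 + (1−q)·6 = -4q + 6
  2q + 1 = -4q + 6  ⇒  6q = 5  ⇒  q = 5/6.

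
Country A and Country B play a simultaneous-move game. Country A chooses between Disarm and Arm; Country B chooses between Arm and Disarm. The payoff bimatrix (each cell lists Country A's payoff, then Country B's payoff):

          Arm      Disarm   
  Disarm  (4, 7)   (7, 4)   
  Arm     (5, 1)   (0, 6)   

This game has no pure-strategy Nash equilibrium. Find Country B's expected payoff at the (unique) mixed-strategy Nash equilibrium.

19/4

Set Country B's expected payoff from Arm equal to that from Disarm:
  Country B's payoff to Arm: p·7 + (1−p)·1 = 6p + 1
  Country B's payoff to Disarm: p·4 + (1−p)·6 = -2p + 6
  6p + 1 = -2p + 6  ⇒  8p = 5  ⇒  p = 5/8.
At equilibrium Country B is indifferent across columns, so Country B's payoff equals the payoff from Arm: (5/8)·7 + (3/8)·1 = 19/4.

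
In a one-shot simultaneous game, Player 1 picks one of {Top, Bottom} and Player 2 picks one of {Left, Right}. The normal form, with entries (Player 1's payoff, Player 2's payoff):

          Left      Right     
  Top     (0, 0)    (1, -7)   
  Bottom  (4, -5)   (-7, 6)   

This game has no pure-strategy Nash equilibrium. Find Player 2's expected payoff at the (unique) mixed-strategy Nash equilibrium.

-35/18

Set Player 2's expected payoff from Left equal to that from Right:
  Player 2's payoff from Left: p·0 + (1−p)·(-5) = 5p - 5
  Player 2's payoff from Right: p·(-7) + (1−p)·6 = -13p + 6
  5p - 5 = -13p + 6  ⇒  18p = 11  ⇒  p = 11/18.
At equilibrium Player 2 is indifferent across columns, so Player 2's payoff equals the payoff from Left: (11/18)·0 + (7/18)·(-5) = -35/18.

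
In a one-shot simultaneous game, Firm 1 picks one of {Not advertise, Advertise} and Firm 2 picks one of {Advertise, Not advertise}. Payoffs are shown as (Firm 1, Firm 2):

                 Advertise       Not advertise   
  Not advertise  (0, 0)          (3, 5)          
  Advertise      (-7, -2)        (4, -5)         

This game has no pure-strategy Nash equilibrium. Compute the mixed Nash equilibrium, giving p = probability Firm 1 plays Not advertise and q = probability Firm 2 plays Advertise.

In a mixed equilibrium Firm 2 is indifferent between Advertise and Not advertise; this condition fixes p.
  Firm 2's payoff from Advertise: p·0 + (1−p)·(-2) = 2p - 2
  Firm 2's payoff from Not advertise: p·5 + (1−p)·(-5) = 10p - 5
  2p - 2 = 10p - 5  ⇒  -8p = -3  ⇒  p = 3/8.
Firm 1's indifference between Not advertise and Advertise determines Firm 2's mixing probability q:
  Firm 1's expected payoff from Not advertise: q·0 + (1−q)·3 = -3q + 3
  Firm 1's expected payoff from Advertise: q·(-7) + (1−q)·4 = -11q + 4
  -3q + 3 = -11q + 4  ⇒  8q = 1  ⇒  q = 1/8.

p = 3/8, q = 1/8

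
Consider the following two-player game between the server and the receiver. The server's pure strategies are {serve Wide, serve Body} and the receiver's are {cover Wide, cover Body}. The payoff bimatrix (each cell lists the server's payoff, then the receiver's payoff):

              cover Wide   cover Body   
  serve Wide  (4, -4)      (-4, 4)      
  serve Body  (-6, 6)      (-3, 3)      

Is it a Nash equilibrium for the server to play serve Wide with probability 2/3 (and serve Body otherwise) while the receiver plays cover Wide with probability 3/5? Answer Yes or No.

Given the server's mix p = 2/3, the receiver's payoff from cover Wide is -2/3 but from cover Body is 11/3. The receiver strictly prefers cover Body, so the receiver would not mix.
So the proposed profile is not a Nash equilibrium.

No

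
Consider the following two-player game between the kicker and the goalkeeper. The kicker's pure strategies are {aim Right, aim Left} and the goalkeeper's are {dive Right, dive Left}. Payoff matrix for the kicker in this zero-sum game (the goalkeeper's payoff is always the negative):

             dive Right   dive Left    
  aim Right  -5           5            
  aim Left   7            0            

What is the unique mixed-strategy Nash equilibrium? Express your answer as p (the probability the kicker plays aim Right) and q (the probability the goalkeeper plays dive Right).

p = 7/17, q = 5/17

The kicker's mix must leave the goalkeeper indifferent between dive Right and dive Left.
  the goalkeeper's expected payoff from dive Right: p·5 + (1−p)·(-7) = 12p - 7
  the goalkeeper's expected payoff from dive Left: p·(-5) + (1−p)·0 = -5p
  12p - 7 = -5p  ⇒  17p = 7  ⇒  p = 7/17.
In a mixed equilibrium the kicker is indifferent between aim Right and aim Left; this condition fixes q.
  the kicker's expected payoff from aim Right: q·(-5) + (1−q)·5 = -10q + 5
  the kicker's expected payoff from aim Left: q·7 + (1−q)·0 = 7q
  -10q + 5 = 7q  ⇒  -17q = -5  ⇒  q = 5/17.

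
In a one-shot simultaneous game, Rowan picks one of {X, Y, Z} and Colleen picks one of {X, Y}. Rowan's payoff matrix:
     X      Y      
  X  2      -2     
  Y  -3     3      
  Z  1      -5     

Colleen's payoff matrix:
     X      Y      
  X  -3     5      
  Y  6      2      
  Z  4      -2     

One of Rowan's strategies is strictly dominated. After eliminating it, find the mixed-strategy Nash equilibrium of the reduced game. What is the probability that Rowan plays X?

Rowan's strategy Z is strictly dominated by X: 2 > 1 and -2 > -5. Eliminate Z.
Colleen's indifference between X and Y determines Rowan's mixing probability p:
  Colleen's expected payoff from X: p·(-3) + (1−p)·6 = -9p + 6
  Colleen's expected payoff from Y: p·5 + (1−p)·2 = 3p + 2
  -9p + 6 = 3p + 2  ⇒  -12p = -4  ⇒  p = 1/3.

p = 1/3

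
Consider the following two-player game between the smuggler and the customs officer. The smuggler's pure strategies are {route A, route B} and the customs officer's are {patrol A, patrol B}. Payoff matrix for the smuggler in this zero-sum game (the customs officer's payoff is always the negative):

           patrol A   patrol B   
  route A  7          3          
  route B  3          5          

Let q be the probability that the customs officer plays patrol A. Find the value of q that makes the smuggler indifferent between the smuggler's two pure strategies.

q = 1/3

For the smuggler to be willing to mix, the smuggler must be indifferent between route A and route B, which pins down the customs officer's mix.
  the smuggler's expected payoff from route A: q·7 + (1−q)·3 = 4q + 3
  the smuggler's expected payoff from route B: q·3 + (1−q)·5 = -2q + 5
  4q + 3 = -2q + 5  ⇒  6q = 2  ⇒  q = 1/3.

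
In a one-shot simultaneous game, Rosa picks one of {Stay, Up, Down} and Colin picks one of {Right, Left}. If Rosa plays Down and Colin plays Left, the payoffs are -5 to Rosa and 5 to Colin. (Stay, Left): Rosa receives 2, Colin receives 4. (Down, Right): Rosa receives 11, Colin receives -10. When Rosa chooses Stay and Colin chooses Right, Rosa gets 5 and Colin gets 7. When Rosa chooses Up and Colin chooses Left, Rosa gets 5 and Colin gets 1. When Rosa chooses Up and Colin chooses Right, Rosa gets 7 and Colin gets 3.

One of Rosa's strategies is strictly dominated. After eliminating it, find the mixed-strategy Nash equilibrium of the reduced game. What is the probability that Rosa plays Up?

Rosa's strategy Stay is strictly dominated by Up: 7 > 5 and 5 > 2. Eliminate Stay.
In a mixed equilibrium Colin is indifferent between Right and Left; this condition fixes p.
  Colin's payoff from Right: p·3 + (1−p)·(-10) = 13p - 10
  Colin's payoff from Left: p·1 + (1−p)·5 = -4p + 5
  13p - 10 = -4p + 5  ⇒  17p = 15  ⇒  p = 15/17.

p = 15/17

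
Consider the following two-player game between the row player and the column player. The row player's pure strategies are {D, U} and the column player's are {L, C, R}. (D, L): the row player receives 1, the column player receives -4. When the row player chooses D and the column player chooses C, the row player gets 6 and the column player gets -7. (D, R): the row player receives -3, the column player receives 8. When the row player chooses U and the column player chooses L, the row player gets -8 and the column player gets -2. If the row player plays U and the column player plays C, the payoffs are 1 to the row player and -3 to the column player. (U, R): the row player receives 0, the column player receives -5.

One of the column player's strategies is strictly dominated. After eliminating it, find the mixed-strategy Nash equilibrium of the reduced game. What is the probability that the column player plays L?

q = 1/4

The column player's strategy C is strictly dominated by L: -4 > -7 and -2 > -3. Eliminate C.
For the row player to be willing to mix, the row player must be indifferent between D and U, which pins down the column player's mix.
  the row player's expected payoff from D: q·1 + (1−q)·(-3) = 4q - 3
  the row player's expected payoff from U: q·(-8) + (1−q)·0 = -8q
  4q - 3 = -8q  ⇒  12q = 3  ⇒  q = 1/4.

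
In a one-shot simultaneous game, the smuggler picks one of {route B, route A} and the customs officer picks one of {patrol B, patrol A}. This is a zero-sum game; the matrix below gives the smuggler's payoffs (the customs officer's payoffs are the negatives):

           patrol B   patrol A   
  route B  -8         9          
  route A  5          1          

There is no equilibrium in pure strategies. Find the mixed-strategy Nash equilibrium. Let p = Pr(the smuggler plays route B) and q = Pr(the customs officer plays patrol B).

Set the customs officer's expected payoff from patrol B equal to that from patrol A:
  the customs officer's payoff to patrol B: p·8 + (1−p)·(-5) = 13p - 5
  the customs officer's payoff to patrol A: p·(-9) + (1−p)·(-1) = -8p - 1
  13p - 5 = -8p - 1  ⇒  21p = 4  ⇒  p = 4/21.
For the smuggler to be willing to mix, the smuggler must be indifferent between route B and route A, which pins down the customs officer's mix.
  the smuggler's expected payoff from route B: q·(-8) + (1−q)·9 = -17q + 9
  the smuggler's expected payoff from route A: q·5 + (1−q)·1 = 4q + 1
  -17q + 9 = 4q + 1  ⇒  -21q = -8  ⇒  q = 8/21.

p = 4/21, q = 8/21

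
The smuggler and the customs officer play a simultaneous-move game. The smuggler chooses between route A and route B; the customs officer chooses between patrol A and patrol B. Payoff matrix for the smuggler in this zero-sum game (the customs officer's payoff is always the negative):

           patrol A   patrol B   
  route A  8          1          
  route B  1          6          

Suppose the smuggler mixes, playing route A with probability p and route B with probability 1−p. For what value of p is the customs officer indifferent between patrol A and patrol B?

p = 5/12

The smuggler's mix must leave the customs officer indifferent between patrol A and patrol B.
  the customs officer's payoff from patrol A: p·(-8) + (1−p)·(-1) = -7p - 1
  the customs officer's payoff from patrol B: p·(-1) + (1−p)·(-6) = 5p - 6
  -7p - 1 = 5p - 6  ⇒  -12p = -5  ⇒  p = 5/12.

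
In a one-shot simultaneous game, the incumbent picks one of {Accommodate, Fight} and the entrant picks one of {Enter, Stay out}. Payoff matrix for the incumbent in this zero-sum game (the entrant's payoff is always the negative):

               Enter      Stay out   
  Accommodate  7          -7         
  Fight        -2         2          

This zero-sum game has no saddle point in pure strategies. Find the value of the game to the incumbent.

The incumbent's indifference between Accommodate and Fight determines the entrant's mixing probability q:
  the incumbent's payoff to Accommodate: q·7 + (1−q)·(-7) = 14q - 7
  the incumbent's payoff to Fight: q·(-2) + (1−q)·2 = -4q + 2
  14q - 7 = -4q + 2  ⇒  18q = 9  ⇒  q = 1/2.
The value is the incumbent's expected payoff against this mix (using Accommodate): (1/2)·7 + (1/2)·(-7) = 0.

v = 0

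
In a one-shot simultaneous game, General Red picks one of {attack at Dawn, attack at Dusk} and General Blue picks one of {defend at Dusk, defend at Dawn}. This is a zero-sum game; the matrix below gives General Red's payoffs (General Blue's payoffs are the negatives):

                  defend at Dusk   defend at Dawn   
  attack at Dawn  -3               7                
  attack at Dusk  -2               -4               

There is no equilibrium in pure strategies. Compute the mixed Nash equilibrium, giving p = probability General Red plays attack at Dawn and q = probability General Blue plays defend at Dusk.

For General Blue to be willing to mix, General Blue must be indifferent between defend at Dusk and defend at Dawn, which pins down General Red's mix.
  General Blue's payoff to defend at Dusk: p·3 + (1−p)·2 = p + 2
  General Blue's payoff to defend at Dawn: p·(-7) + (1−p)·4 = -11p + 4
  p + 2 = -11p + 4  ⇒  12p = 2  ⇒  p = 1/6.
General Blue's mix must leave General Red indifferent between attack at Dawn and attack at Dusk.
  General Red's payoff from attack at Dawn: q·(-3) + (1−q)·7 = -10q + 7
  General Red's payoff from attack at Dusk: q·(-2) + (1−q)·(-4) = 2q - 4
  -10q + 7 = 2q - 4  ⇒  -12q = -11  ⇒  q = 11/12.

p = 1/6, q = 11/12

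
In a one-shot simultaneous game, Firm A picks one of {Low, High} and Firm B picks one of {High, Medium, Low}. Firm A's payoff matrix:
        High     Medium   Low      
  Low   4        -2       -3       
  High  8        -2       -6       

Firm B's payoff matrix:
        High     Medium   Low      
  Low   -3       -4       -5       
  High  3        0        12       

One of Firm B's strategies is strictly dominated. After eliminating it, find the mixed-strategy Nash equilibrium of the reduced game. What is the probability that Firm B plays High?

q = 3/7

Firm B's strategy Medium is strictly dominated by High: -3 > -4 and 3 > 0. Eliminate Medium.
For Firm A to be willing to mix, Firm A must be indifferent between Low and High, which pins down Firm B's mix.
  Firm A's payoff to Low: q·4 + (1−q)·(-3) = 7q - 3
  Firm A's payoff to High: q·8 + (1−q)·(-6) = 14q - 6
  7q - 3 = 14q - 6  ⇒  -7q = -3  ⇒  q = 3/7.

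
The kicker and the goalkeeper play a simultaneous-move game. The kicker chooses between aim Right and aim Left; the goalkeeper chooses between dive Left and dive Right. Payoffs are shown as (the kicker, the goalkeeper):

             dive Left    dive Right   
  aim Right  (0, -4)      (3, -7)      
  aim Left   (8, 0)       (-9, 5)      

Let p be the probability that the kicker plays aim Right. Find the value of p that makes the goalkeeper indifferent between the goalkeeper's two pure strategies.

p = 5/8

For the goalkeeper to be willing to mix, the goalkeeper must be indifferent between dive Left and dive Right, which pins down the kicker's mix.
  the goalkeeper's expected payoff from dive Left: p·(-4) + (1−p)·0 = -4p
  the goalkeeper's expected payoff from dive Right: p·(-7) + (1−p)·5 = -12p + 5
  -4p = -12p + 5  ⇒  8p = 5  ⇒  p = 5/8.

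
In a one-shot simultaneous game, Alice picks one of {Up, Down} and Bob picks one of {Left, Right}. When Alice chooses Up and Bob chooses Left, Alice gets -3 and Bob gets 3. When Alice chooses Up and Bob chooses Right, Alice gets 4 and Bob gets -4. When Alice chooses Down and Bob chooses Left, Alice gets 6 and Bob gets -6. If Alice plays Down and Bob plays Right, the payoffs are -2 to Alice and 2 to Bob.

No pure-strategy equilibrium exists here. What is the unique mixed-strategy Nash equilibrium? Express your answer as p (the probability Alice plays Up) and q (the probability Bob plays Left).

p = 8/15, q = 2/5

For Bob to be willing to mix, Bob must be indifferent between Left and Right, which pins down Alice's mix.
  Bob's payoff to Left: p·3 + (1−p)·(-6) = 9p - 6
  Bob's payoff to Right: p·(-4) + (1−p)·2 = -6p + 2
  9p - 6 = -6p + 2  ⇒  15p = 8  ⇒  p = 8/15.
In a mixed equilibrium Alice is indifferent between Up and Down; this condition fixes q.
  Alice's payoff from Up: q·(-3) + (1−q)·4 = -7q + 4
  Alice's payoff from Down: q·6 + (1−q)·(-2) = 8q - 2
  -7q + 4 = 8q - 2  ⇒  -15q = -6  ⇒  q = 2/5.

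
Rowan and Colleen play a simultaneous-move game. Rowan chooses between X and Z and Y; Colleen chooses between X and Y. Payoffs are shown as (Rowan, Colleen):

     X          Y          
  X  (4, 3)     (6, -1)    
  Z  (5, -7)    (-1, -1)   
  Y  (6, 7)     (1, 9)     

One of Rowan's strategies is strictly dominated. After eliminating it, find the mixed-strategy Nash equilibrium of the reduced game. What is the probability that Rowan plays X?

p = 1/3

Rowan's strategy Z is strictly dominated by Y: 6 > 5 and 1 > -1. Eliminate Z.
For Colleen to be willing to mix, Colleen must be indifferent between X and Y, which pins down Rowan's mix.
  Colleen's payoff from X: p·3 + (1−p)·7 = -4p + 7
  Colleen's payoff from Y: p·(-1) + (1−p)·9 = -10p + 9
  -4p + 7 = -10p + 9  ⇒  6p = 2  ⇒  p = 1/3.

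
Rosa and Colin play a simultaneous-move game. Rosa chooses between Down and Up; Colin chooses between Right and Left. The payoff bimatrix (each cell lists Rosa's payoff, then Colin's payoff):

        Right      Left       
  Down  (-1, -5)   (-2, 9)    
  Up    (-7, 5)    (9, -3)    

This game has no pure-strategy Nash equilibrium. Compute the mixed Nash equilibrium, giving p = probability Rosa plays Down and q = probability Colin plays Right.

p = 4/11, q = 11/17

Set Colin's expected payoff from Right equal to that from Left:
  Colin's expected payoff from Right: p·(-5) + (1−p)·5 = -10p + 5
  Colin's expected payoff from Left: p·9 + (1−p)·(-3) = 12p - 3
  -10p + 5 = 12p - 3  ⇒  -22p = -8  ⇒  p = 4/11.
In a mixed equilibrium Rosa is indifferent between Down and Up; this condition fixes q.
  Rosa's expected payoff from Down: q·(-1) + (1−q)·(-2) = q - 2
  Rosa's expected payoff from Up: q·(-7) + (1−q)·9 = -16q + 9
  q - 2 = -16q + 9  ⇒  17q = 11  ⇒  q = 11/17.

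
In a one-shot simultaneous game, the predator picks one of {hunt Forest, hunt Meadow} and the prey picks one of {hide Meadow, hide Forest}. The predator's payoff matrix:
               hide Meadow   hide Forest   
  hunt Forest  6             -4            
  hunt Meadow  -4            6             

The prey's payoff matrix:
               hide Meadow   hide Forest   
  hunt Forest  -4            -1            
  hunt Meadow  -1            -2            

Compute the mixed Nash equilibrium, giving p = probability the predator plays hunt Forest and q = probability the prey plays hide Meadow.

Set the prey's expected payoff from hide Meadow equal to that from hide Forest:
  the prey's payoff from hide Meadow: p·(-4) + (1−p)·(-1) = -3p - 1
  the prey's payoff from hide Forest: p·(-1) + (1−p)·(-2) = p - 2
  -3p - 1 = p - 2  ⇒  -4p = -1  ⇒  p = 1/4.
Set the predator's expected payoff from hunt Forest equal to that from hunt Meadow:
  the predator's payoff to hunt Forest: q·6 + (1−q)·(-4) = 10q - 4
  the predator's payoff to hunt Meadow: q·(-4) + (1−q)·6 = -10q + 6
  10q - 4 = -10q + 6  ⇒  20q = 10  ⇒  q = 1/2.

p = 1/4, q = 1/2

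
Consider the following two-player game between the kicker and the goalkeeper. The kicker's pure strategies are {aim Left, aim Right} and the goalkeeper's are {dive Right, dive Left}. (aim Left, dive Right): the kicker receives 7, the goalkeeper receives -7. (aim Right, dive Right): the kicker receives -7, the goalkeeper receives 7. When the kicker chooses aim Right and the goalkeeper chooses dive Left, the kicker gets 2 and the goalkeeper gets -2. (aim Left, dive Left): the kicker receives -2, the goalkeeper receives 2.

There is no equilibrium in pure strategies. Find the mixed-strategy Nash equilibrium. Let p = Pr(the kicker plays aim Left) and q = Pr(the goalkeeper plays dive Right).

For the goalkeeper to be willing to mix, the goalkeeper must be indifferent between dive Right and dive Left, which pins down the kicker's mix.
  the goalkeeper's payoff from dive Right: p·(-7) + (1−p)·7 = -14p + 7
  the goalkeeper's payoff from dive Left: p·2 + (1−p)·(-2) = 4p - 2
  -14p + 7 = 4p - 2  ⇒  -18p = -9  ⇒  p = 1/2.
In a mixed equilibrium the kicker is indifferent between aim Left and aim Right; this condition fixes q.
  the kicker's payoff from aim Left: q·7 + (1−q)·(-2) = 9q - 2
  the kicker's payoff from aim Right: q·(-7) + (1−q)·2 = -9q + 2
  9q - 2 = -9q + 2  ⇒  18q = 4  ⇒  q = 2/9.

p = 1/2, q = 2/9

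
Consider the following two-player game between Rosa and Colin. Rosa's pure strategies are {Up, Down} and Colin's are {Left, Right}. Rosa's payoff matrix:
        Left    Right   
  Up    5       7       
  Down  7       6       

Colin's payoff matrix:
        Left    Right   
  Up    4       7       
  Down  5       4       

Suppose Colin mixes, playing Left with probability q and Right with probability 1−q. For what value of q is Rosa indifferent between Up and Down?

q = 1/3

Colin's mix must leave Rosa indifferent between Up and Down.
  Rosa's expected payoff from Up: q·5 + (1−q)·7 = -2q + 7
  Rosa's expected payoff from Down: q·7 + (1−q)·6 = q + 6
  -2q + 7 = q + 6  ⇒  -3q = -1  ⇒  q = 1/3.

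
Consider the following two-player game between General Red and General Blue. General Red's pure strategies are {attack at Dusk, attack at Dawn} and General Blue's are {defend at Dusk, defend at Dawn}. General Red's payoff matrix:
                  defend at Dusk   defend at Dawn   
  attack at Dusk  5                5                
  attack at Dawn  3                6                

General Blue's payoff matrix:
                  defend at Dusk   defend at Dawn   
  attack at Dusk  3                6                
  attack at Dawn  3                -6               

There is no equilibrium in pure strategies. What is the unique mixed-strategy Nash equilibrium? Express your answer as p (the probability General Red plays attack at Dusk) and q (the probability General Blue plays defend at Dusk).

Set General Blue's expected payoff from defend at Dusk equal to that from defend at Dawn:
  General Blue's payoff to defend at Dusk: p·3 + (1−p)·3 = 3
  General Blue's payoff to defend at Dawn: p·6 + (1−p)·(-6) = 12p - 6
  3 = 12p - 6  ⇒  -12p = -9  ⇒  p = 3/4.
In a mixed equilibrium General Red is indifferent between attack at Dusk and attack at Dawn; this condition fixes q.
  General Red's expected payoff from attack at Dusk: q·5 + (1−q)·5 = 5
  General Red's expected payoff from attack at Dawn: q·3 + (1−q)·6 = -3q + 6
  5 = -3q + 6  ⇒  3q = 1  ⇒  q = 1/3.

p = 3/4, q = 1/3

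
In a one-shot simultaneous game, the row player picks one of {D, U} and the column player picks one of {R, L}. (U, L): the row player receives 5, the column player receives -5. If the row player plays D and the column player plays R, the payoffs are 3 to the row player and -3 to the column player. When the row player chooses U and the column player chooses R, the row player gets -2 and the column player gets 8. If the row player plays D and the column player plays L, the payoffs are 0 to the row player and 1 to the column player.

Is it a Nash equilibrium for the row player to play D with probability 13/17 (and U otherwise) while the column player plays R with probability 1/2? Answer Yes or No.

Check the column player's indifference given the row player's mix p = 13/17:
  payoff from R = -7/17; payoff from L = -7/17 — equal.
Check the row player's indifference given the column player's mix q = 1/2:
  payoff from D = 3/2; payoff from U = 3/2 — equal.
Both players are indifferent, so neither can profitably deviate.

Yes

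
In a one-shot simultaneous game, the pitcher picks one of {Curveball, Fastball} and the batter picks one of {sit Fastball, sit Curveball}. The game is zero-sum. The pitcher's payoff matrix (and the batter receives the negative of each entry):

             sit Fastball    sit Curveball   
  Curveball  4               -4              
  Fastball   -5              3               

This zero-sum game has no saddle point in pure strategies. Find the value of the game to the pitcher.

v = -1/2

In a mixed equilibrium the pitcher is indifferent between Curveball and Fastball; this condition fixes q.
  the pitcher's payoff to Curveball: q·4 + (1−q)·(-4) = 8q - 4
  the pitcher's payoff to Fastball: q·(-5) + (1−q)·3 = -8q + 3
  8q - 4 = -8q + 3  ⇒  16q = 7  ⇒  q = 7/16.
The value is the pitcher's expected payoff against this mix (using Curveball): (7/16)·4 + (9/16)·(-4) = -1/2.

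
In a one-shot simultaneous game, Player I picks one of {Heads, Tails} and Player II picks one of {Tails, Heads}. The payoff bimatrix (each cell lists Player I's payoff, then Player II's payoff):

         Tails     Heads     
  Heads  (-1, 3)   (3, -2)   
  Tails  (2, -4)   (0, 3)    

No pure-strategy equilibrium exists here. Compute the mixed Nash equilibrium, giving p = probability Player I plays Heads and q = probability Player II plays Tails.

p = 7/12, q = 1/2

Player I's mix must leave Player II indifferent between Tails and Heads.
  Player II's payoff from Tails: p·3 + (1−p)·(-4) = 7p - 4
  Player II's payoff from Heads: p·(-2) + (1−p)·3 = -5p + 3
  7p - 4 = -5p + 3  ⇒  12p = 7  ⇒  p = 7/12.
Set Player I's expected payoff from Heads equal to that from Tails:
  Player I's payoff to Heads: q·(-1) + (1−q)·3 = -4q + 3
  Player I's payoff to Tails: q·2 + (1−q)·0 = 2q
  -4q + 3 = 2q  ⇒  -6q = -3  ⇒  q = 1/2.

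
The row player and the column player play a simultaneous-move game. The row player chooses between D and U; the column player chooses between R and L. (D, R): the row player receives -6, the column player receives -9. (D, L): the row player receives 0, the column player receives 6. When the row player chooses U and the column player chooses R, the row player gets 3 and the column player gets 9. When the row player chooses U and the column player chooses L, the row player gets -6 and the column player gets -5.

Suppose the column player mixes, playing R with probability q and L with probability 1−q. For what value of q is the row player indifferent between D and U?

q = 2/5

In a mixed equilibrium the row player is indifferent between D and U; this condition fixes q.
  the row player's payoff from D: q·(-6) + (1−q)·0 = -6q
  the row player's payoff from U: q·3 + (1−q)·(-6) = 9q - 6
  -6q = 9q - 6  ⇒  -15q = -6  ⇒  q = 2/5.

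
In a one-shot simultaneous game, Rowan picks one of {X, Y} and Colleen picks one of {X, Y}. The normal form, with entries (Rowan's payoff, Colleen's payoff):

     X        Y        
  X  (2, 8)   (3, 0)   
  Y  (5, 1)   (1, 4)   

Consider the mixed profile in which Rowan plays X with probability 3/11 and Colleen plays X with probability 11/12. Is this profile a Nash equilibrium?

Given Colleen's mix q = 11/12, Rowan's payoff from X is 25/12 but from Y is 14/3. Rowan strictly prefers Y, so Rowan would not mix.
So the proposed profile is not a Nash equilibrium.

No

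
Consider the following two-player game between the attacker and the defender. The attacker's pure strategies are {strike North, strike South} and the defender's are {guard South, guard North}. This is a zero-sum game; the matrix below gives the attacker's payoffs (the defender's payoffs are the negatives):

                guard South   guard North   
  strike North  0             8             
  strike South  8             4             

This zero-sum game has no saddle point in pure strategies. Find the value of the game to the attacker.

The defender's mix must leave the attacker indifferent between strike North and strike South.
  the attacker's expected payoff from strike North: q·0 + (1−q)·8 = -8q + 8
  the attacker's expected payoff from strike South: q·8 + (1−q)·4 = 4q + 4
  -8q + 8 = 4q + 4  ⇒  -12q = -4  ⇒  q = 1/3.
The value is the attacker's expected payoff against this mix (using strike North): (1/3)·0 + (2/3)·8 = 16/3.

v = 16/3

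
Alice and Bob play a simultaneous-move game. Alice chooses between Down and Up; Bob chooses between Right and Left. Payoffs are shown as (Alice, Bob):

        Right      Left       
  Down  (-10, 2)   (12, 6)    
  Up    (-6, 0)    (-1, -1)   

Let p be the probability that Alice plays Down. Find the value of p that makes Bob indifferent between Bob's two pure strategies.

p = 1/5

Alice's mix must leave Bob indifferent between Right and Left.
  Bob's expected payoff from Right: p·2 + (1−p)·0 = 2p
  Bob's expected payoff from Left: p·6 + (1−p)·(-1) = 7p - 1
  2p = 7p - 1  ⇒  -5p = -1  ⇒  p = 1/5.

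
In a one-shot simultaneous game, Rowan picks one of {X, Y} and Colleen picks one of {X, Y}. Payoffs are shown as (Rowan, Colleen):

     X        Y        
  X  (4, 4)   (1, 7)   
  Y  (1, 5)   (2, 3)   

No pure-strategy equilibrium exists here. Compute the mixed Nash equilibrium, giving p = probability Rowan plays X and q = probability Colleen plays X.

p = 2/5, q = 1/4

In a mixed equilibrium Colleen is indifferent between X and Y; this condition fixes p.
  Colleen's payoff from X: p·4 + (1−p)·5 = -p + 5
  Colleen's payoff from Y: p·7 + (1−p)·3 = 4p + 3
  -p + 5 = 4p + 3  ⇒  -5p = -2  ⇒  p = 2/5.
Rowan's indifference between X and Y determines Colleen's mixing probability q:
  Rowan's payoff to X: q·4 + (1−q)·1 = 3q + 1
  Rowan's payoff to Y: q·1 + (1−q)·2 = -q + 2
  3q + 1 = -q + 2  ⇒  4q = 1  ⇒  q = 1/4.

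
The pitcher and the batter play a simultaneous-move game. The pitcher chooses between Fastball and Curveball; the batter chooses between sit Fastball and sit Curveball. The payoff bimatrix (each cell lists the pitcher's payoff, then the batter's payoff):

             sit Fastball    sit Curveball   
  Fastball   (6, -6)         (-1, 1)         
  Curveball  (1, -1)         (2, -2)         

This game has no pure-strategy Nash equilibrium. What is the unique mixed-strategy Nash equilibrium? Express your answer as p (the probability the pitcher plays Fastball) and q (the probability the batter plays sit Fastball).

p = 1/8, q = 3/8

In a mixed equilibrium the batter is indifferent between sit Fastball and sit Curveball; this condition fixes p.
  the batter's payoff to sit Fastball: p·(-6) + (1−p)·(-1) = -5p - 1
  the batter's payoff to sit Curveball: p·1 + (1−p)·(-2) = 3p - 2
  -5p - 1 = 3p - 2  ⇒  -8p = -1  ⇒  p = 1/8.
Set the pitcher's expected payoff from Fastball equal to that from Curveball:
  the pitcher's payoff to Fastball: q·6 + (1−q)·(-1) = 7q - 1
  the pitcher's payoff to Curveball: q·1 + (1−q)·2 = -q + 2
  7q - 1 = -q + 2  ⇒  8q = 3  ⇒  q = 3/8.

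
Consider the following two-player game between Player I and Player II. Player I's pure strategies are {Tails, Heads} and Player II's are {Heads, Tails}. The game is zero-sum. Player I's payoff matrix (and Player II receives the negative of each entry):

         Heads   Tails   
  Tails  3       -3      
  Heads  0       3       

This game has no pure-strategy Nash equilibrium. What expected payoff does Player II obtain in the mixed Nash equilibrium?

-1

Player II's indifference between Heads and Tails determines Player I's mixing probability p:
  Player II's expected payoff from Heads: p·(-3) + (1−p)·0 = -3p
  Player II's expected payoff from Tails: p·3 + (1−p)·(-3) = 6p - 3
  -3p = 6p - 3  ⇒  -9p = -3  ⇒  p = 1/3.
At equilibrium Player II is indifferent across columns, so Player II's payoff equals the payoff from Heads: (1/3)·(-3) + (2/3)·0 = -1.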